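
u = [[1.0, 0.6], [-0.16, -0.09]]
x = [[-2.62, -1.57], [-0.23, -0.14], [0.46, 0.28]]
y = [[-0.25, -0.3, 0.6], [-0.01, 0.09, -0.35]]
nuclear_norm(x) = 3.12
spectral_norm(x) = 3.11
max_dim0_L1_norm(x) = 3.31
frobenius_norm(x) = 3.11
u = y @ x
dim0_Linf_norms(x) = [2.62, 1.57]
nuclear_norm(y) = 0.93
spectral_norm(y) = 0.79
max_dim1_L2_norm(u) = 1.17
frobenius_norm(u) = 1.18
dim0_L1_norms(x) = [3.31, 1.99]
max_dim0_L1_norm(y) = 0.95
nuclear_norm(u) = 1.19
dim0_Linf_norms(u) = [1.0, 0.6]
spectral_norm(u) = 1.18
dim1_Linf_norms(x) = [2.62, 0.23, 0.46]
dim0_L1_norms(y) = [0.26, 0.39, 0.95]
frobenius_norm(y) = 0.80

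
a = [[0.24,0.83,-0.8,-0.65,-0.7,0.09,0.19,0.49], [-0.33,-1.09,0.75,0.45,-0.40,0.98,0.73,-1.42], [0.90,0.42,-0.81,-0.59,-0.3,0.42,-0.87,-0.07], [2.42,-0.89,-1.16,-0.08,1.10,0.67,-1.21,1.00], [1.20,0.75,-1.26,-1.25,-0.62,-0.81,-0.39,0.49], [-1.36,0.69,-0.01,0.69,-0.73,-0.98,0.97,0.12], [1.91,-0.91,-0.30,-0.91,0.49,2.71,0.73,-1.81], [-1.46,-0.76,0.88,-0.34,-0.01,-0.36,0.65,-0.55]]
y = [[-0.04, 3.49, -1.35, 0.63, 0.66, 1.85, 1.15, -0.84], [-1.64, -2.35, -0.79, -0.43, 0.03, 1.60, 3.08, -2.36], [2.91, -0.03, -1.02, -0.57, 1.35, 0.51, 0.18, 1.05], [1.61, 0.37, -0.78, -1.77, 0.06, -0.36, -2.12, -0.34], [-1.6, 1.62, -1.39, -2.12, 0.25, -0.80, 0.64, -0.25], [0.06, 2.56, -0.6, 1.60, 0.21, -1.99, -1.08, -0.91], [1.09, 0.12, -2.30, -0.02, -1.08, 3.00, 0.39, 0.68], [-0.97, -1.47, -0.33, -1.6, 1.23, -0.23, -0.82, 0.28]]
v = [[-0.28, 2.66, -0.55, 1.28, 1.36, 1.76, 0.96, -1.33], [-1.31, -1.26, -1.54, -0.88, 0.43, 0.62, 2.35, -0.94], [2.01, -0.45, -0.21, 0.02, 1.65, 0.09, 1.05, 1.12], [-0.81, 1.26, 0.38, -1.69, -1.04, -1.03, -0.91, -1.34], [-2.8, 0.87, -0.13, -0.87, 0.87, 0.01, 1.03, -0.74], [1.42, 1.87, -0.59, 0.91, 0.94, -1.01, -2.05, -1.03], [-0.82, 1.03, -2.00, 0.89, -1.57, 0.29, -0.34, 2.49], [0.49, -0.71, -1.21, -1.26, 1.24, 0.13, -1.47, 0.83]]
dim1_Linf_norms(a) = [0.83, 1.42, 0.9, 2.42, 1.26, 1.36, 2.71, 1.46]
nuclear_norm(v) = 25.43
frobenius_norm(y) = 11.17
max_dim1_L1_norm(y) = 12.28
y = v + a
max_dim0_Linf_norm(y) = 3.49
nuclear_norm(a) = 16.00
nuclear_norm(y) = 28.04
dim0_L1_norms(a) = [9.82, 6.34, 5.97, 4.96, 4.35, 7.02, 5.74, 5.95]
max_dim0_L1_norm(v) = 10.16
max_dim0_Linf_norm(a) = 2.71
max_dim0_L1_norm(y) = 12.01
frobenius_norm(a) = 7.52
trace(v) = -3.09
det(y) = -6512.93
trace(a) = -3.16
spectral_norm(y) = 6.17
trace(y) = -6.25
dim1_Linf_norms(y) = [3.49, 3.08, 2.91, 2.12, 2.12, 2.56, 3.0, 1.6]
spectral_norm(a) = 5.27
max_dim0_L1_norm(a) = 9.82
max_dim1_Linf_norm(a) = 2.71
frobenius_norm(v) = 9.94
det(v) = -3437.53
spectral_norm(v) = 5.20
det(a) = -9.24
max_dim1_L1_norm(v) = 10.18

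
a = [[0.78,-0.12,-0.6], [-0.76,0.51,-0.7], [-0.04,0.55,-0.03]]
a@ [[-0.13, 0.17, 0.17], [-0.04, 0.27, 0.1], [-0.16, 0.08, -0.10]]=[[-0.00, 0.05, 0.18], [0.19, -0.05, -0.01], [-0.01, 0.14, 0.05]]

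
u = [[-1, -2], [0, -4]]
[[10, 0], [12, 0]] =u @ [[-4, 0], [-3, 0]]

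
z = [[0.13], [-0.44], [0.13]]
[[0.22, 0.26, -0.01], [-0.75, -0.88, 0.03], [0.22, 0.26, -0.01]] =z@[[1.71, 2.01, -0.07]]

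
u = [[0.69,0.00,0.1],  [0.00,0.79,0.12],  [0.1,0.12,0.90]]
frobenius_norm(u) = 1.40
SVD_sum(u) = [[0.07, 0.13, 0.23],[0.13, 0.23, 0.40],[0.23, 0.40, 0.7]] + [[0.20, -0.31, 0.11],[-0.31, 0.48, -0.18],[0.11, -0.18, 0.06]] + [[0.42, 0.18, -0.24], [0.18, 0.08, -0.1], [-0.24, -0.10, 0.14]]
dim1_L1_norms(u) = [0.79, 0.91, 1.12]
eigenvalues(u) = [1.0, 0.63, 0.75]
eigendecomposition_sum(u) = [[0.07, 0.13, 0.23],[0.13, 0.23, 0.4],[0.23, 0.4, 0.70]] + [[0.42,0.18,-0.24], [0.18,0.08,-0.1], [-0.24,-0.10,0.14]] + [[0.2, -0.31, 0.11], [-0.31, 0.48, -0.18], [0.11, -0.18, 0.06]]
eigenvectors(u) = [[-0.27,-0.81,0.52],[-0.48,-0.35,-0.80],[-0.84,0.46,0.29]]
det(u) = 0.47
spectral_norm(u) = 1.00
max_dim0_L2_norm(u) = 0.91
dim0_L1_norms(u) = [0.79, 0.91, 1.12]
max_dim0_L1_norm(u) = 1.12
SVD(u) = [[-0.27, 0.52, -0.81], [-0.48, -0.80, -0.35], [-0.84, 0.29, 0.46]] @ diag([1.000580270143289, 0.7464537079467904, 0.6329660219099197]) @ [[-0.27, -0.48, -0.84],[0.52, -0.8, 0.29],[-0.81, -0.35, 0.46]]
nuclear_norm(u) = 2.38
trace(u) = 2.38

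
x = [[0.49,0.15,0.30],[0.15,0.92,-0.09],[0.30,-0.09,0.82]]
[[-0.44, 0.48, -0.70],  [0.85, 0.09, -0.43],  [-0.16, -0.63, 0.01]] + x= [[0.05, 0.63, -0.40], [1.0, 1.01, -0.52], [0.14, -0.72, 0.83]]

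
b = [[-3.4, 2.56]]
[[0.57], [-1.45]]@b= [[-1.94, 1.46], [4.93, -3.71]]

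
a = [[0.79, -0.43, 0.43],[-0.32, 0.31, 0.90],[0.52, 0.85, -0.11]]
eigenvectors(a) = [[(-0.32+0j), (-0.67+0j), (-0.67-0j)], [-0.59+0.00j, 0.16+0.55j, (0.16-0.55j)], [0.74+0.00j, -0.16+0.44j, (-0.16-0.44j)]]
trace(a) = 0.99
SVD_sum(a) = [[-0.05,-0.01,0.10], [-0.38,-0.12,0.81], [0.18,0.06,-0.38]] + [[-0.03, -0.13, -0.03], [0.10, 0.41, 0.10], [0.19, 0.84, 0.21]] + [[0.86, -0.29, 0.37], [-0.03, 0.01, -0.01], [0.15, -0.05, 0.06]]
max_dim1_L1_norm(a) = 1.65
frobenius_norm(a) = 1.73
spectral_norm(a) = 1.00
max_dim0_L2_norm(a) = 1.0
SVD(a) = [[0.11,0.13,-0.99], [0.90,-0.44,0.04], [-0.43,-0.89,-0.17]] @ diag([1.0047424178234903, 1.0021793527221385, 0.9967593585232304]) @ [[-0.42, -0.13, 0.90],[-0.22, -0.95, -0.24],[-0.88, 0.30, -0.37]]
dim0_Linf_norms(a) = [0.79, 0.85, 0.9]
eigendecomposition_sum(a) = [[(-0.1+0j), -0.19+0.00j, 0.24+0.00j], [-0.19+0.00j, -0.35+0.00j, (0.44+0j)], [(0.24-0j), (0.44-0j), -0.56-0.00j]] + [[(0.45+0.05j), (-0.12+0.36j), 0.10+0.31j],[(-0.07-0.38j), (0.33+0.01j), 0.23-0.15j],[0.14-0.28j, (0.21+0.17j), (0.22+0.01j)]] + [[0.45-0.05j,-0.12-0.36j,0.10-0.31j], [-0.07+0.38j,(0.33-0.01j),(0.23+0.15j)], [0.14+0.28j,(0.21-0.17j),(0.22-0.01j)]]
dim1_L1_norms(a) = [1.65, 1.53, 1.48]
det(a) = -1.00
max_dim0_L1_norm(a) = 1.63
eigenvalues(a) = [(-1+0j), (1+0.08j), (1-0.08j)]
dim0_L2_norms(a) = [1.0, 1.0, 1.0]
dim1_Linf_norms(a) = [0.79, 0.9, 0.85]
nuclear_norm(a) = 3.00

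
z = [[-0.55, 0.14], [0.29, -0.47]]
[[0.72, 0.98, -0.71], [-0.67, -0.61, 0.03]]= z@[[-1.11,-1.71,1.51],  [0.75,0.25,0.87]]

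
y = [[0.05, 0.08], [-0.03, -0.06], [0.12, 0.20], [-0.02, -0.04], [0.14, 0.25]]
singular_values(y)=[0.39, 0.01]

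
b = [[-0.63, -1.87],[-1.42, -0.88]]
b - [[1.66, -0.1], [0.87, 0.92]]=[[-2.29, -1.77], [-2.29, -1.8]]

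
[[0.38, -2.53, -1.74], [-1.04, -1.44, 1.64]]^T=[[0.38, -1.04], [-2.53, -1.44], [-1.74, 1.64]]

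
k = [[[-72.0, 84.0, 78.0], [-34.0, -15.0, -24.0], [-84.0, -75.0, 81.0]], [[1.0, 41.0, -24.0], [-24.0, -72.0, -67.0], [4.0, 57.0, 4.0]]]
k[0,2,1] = -75.0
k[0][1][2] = -24.0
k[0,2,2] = 81.0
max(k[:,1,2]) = -24.0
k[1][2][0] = 4.0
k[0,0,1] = 84.0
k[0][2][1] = -75.0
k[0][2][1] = -75.0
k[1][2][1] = 57.0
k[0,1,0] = -34.0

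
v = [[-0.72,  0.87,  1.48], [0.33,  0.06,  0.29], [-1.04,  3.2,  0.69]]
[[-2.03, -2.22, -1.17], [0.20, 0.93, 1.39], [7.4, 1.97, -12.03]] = v @ [[2.08, 3.35, 2.62], [3.51, 1.92, -3.45], [-2.42, -1.00, 2.51]]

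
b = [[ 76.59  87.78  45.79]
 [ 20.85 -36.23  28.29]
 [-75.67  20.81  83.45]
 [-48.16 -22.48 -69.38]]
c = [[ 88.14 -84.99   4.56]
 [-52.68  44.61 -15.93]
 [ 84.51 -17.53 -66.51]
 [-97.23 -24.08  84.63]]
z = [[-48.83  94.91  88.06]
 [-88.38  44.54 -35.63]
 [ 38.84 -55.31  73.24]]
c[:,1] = [-84.99, 44.61, -17.53, -24.08]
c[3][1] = -24.08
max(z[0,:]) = 94.91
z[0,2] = 88.06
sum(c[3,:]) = -36.68000000000001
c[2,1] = -17.53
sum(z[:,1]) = 84.13999999999999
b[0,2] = 45.79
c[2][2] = -66.51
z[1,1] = 44.54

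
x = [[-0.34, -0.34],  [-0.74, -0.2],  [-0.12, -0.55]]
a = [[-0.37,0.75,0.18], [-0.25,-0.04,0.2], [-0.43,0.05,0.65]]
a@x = [[-0.45, -0.12], [0.09, -0.02], [0.03, -0.22]]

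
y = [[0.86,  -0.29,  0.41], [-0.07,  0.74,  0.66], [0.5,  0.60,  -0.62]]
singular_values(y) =[1.0, 1.0, 0.99]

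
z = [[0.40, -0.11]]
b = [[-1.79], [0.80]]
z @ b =[[-0.80]]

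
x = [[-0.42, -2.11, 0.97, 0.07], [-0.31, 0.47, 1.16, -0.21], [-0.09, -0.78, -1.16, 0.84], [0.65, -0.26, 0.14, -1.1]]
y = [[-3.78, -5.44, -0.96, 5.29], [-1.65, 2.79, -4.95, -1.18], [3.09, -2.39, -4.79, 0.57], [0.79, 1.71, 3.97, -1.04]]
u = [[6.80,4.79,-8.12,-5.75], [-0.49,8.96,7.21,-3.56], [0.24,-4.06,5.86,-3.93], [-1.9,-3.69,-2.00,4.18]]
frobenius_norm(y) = 12.97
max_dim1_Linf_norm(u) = 8.96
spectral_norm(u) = 13.93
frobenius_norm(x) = 3.42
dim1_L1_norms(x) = [3.57, 2.15, 2.87, 2.15]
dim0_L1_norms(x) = [1.47, 3.62, 3.43, 2.22]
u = y @ x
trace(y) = -6.82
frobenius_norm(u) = 20.45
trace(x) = -2.21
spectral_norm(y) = 9.28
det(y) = 125.26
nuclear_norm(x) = 5.75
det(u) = 0.72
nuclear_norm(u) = 34.20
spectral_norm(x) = 2.39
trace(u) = 25.80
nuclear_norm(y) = 22.10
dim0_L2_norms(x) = [0.84, 2.31, 1.91, 1.4]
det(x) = 0.01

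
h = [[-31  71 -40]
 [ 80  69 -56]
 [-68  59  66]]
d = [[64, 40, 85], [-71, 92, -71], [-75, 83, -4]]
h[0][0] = -31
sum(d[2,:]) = 4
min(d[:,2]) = -71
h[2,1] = 59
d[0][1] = 40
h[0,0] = -31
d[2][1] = 83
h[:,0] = [-31, 80, -68]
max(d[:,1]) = 92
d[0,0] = 64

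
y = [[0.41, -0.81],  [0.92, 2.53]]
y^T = [[0.41, 0.92],[-0.81, 2.53]]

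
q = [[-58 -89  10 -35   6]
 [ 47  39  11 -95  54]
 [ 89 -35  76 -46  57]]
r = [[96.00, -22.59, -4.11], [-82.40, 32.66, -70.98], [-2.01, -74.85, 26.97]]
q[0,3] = -35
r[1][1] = 32.66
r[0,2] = -4.11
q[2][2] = 76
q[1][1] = 39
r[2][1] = -74.85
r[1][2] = -70.98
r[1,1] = 32.66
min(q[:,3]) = -95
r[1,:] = [-82.4, 32.66, -70.98]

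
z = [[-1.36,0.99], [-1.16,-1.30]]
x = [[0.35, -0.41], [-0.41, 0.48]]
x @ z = [[-0.00, 0.88],[0.0, -1.03]]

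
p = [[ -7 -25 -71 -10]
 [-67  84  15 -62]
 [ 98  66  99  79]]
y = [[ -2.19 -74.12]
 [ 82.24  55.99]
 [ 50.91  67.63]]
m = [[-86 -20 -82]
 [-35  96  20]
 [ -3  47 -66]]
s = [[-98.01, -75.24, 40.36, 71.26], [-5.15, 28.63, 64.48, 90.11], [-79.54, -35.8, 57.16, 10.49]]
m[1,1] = 96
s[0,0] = -98.01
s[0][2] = 40.36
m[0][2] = -82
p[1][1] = 84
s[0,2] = 40.36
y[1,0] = 82.24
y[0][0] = -2.19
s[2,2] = 57.16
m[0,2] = -82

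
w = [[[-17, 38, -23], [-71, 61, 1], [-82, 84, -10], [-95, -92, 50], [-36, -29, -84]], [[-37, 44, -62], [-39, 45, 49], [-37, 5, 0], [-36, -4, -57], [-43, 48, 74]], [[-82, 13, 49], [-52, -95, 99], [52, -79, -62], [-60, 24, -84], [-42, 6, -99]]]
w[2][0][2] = 49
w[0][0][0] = -17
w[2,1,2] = 99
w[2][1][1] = -95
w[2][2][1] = -79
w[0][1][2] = 1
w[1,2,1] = 5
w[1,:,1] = [44, 45, 5, -4, 48]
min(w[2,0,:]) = -82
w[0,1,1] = 61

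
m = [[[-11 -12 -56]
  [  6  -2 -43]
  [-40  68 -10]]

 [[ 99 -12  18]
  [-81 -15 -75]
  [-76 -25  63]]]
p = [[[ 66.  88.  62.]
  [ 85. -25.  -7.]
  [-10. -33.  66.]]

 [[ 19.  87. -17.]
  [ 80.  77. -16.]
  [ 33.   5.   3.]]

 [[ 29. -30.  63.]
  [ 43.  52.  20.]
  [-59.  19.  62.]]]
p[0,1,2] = -7.0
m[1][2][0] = -76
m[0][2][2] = -10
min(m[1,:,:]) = -81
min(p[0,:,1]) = -33.0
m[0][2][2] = -10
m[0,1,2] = -43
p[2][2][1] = 19.0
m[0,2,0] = -40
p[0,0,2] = 62.0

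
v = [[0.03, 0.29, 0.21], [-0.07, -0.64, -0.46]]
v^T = [[0.03, -0.07], [0.29, -0.64], [0.21, -0.46]]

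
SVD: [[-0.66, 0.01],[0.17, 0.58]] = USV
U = [[-0.81, 0.59], [0.59, 0.81]]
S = [0.72, 0.54]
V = [[0.89, 0.46], [-0.46, 0.89]]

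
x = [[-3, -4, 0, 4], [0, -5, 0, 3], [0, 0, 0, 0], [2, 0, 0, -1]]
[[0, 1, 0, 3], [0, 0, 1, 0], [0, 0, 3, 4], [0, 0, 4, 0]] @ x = [[6, -5, 0, 0], [0, 0, 0, 0], [8, 0, 0, -4], [0, 0, 0, 0]]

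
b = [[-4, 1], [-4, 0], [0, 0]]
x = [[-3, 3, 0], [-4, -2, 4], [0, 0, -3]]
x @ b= [[0, -3], [24, -4], [0, 0]]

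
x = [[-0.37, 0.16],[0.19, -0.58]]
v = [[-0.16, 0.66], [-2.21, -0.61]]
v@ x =[[0.18, -0.41], [0.70, 0.0]]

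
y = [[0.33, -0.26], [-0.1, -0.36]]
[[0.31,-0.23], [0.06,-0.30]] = y @ [[0.66, -0.03], [-0.34, 0.84]]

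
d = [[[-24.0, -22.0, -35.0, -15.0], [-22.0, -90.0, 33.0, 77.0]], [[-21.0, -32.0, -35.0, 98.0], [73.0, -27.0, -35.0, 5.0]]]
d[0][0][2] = -35.0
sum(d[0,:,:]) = -98.0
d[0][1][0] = -22.0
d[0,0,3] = -15.0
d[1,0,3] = 98.0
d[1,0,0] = -21.0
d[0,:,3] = [-15.0, 77.0]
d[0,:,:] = [[-24.0, -22.0, -35.0, -15.0], [-22.0, -90.0, 33.0, 77.0]]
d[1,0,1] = -32.0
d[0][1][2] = 33.0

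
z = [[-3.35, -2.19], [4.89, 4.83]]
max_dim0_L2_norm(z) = 5.93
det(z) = -5.47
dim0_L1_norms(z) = [8.24, 7.02]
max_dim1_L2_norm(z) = 6.87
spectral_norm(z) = 7.92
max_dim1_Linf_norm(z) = 4.89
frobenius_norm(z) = 7.95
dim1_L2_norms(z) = [4.0, 6.87]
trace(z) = 1.48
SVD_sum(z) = [[-2.95, -2.64], [5.12, 4.57]] + [[-0.40, 0.45], [-0.23, 0.26]]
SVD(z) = [[-0.50, 0.87], [0.87, 0.5]] @ diag([7.923558409488519, 0.6905230853662869]) @ [[0.75, 0.67], [-0.67, 0.75]]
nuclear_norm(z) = 8.61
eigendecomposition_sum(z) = [[-2.28, -0.76], [1.71, 0.57]] + [[-1.07, -1.43], [3.18, 4.26]]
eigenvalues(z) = [-1.71, 3.19]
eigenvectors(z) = [[-0.80, 0.32], [0.6, -0.95]]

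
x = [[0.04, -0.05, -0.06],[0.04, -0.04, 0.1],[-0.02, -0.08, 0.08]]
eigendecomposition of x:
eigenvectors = [[(0.83+0j), -0.01-0.55j, -0.01+0.55j], [-0.16+0.00j, -0.69+0.00j, (-0.69-0j)], [-0.53+0.00j, -0.25-0.39j, (-0.25+0.39j)]]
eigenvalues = [(0.09+0j), (-0+0.09j), (-0-0.09j)]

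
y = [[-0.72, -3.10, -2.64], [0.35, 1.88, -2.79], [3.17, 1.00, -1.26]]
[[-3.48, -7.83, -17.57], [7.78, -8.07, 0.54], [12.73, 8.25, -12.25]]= y @ [[2.98,3.99,-4.38], [1.58,-0.82,4.65], [-1.35,2.84,2.39]]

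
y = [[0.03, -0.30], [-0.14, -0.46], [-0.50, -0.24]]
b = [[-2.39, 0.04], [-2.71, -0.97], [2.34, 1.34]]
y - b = [[2.42, -0.34], [2.57, 0.51], [-2.84, -1.58]]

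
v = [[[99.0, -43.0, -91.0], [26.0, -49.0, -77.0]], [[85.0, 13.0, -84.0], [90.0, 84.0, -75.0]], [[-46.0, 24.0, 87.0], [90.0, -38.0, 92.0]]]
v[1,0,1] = 13.0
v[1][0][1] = 13.0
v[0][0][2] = -91.0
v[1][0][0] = 85.0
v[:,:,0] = [[99.0, 26.0], [85.0, 90.0], [-46.0, 90.0]]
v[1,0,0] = 85.0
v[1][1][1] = 84.0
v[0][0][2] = -91.0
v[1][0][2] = -84.0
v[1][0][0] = 85.0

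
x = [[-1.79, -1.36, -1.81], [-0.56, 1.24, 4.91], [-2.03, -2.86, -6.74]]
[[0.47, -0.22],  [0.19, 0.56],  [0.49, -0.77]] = x @[[-0.25, -0.03], [-0.04, 0.08], [0.02, 0.09]]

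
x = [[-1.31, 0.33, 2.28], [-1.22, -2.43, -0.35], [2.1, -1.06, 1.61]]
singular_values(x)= [2.93, 2.71, 2.59]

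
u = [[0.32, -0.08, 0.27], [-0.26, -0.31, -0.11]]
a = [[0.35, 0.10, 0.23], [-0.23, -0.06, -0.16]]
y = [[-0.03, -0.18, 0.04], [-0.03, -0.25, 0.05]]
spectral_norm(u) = 0.52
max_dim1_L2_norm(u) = 0.43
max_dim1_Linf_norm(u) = 0.32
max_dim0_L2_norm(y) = 0.31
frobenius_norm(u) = 0.60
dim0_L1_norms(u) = [0.58, 0.39, 0.38]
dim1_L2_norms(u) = [0.43, 0.42]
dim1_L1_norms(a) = [0.68, 0.45]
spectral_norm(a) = 0.52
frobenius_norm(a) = 0.52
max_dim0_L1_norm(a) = 0.58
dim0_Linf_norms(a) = [0.35, 0.1, 0.23]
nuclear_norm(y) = 0.32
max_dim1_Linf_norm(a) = 0.35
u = a + y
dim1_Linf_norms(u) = [0.32, 0.31]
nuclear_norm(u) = 0.82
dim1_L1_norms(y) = [0.25, 0.33]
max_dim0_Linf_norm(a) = 0.35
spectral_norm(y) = 0.32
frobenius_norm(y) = 0.32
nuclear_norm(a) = 0.53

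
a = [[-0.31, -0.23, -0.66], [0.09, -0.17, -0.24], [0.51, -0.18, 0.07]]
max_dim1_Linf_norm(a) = 0.66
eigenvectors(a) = [[(0.75+0j), 0.75-0.00j, (-0.35+0j)], [0.22-0.23j, (0.22+0.23j), (-0.82+0j)], [(-0.2-0.54j), -0.20+0.54j, (0.45+0j)]]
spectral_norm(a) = 0.83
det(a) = 0.00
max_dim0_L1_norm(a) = 0.97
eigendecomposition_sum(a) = [[(-0.15+0.3j), -0.12-0.17j, (-0.33-0.07j)], [(0.05+0.14j), -0.09-0.02j, -0.12+0.08j], [0.25+0.03j, -0.09+0.13j, (0.03+0.25j)]] + [[(-0.15-0.3j),-0.12+0.17j,(-0.33+0.07j)], [0.05-0.14j,-0.09+0.02j,-0.12-0.08j], [0.25-0.03j,-0.09-0.13j,(0.03-0.25j)]] + [[-0.00-0.00j, 0j, -0.00-0.00j], [(-0-0j), 0j, -0.00-0.00j], [0.00+0.00j, -0.00-0.00j, 0j]]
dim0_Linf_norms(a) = [0.51, 0.23, 0.66]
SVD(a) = [[-0.91, -0.21, 0.35], [-0.23, -0.45, -0.86], [0.35, -0.86, 0.37]] @ diag([0.8296450196444253, 0.5369255301684225, 0.00034122215609638096]) @ [[0.53, 0.22, 0.82], [-0.77, 0.53, 0.35], [-0.35, -0.82, 0.45]]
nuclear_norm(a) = 1.37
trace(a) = -0.41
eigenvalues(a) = [(-0.21+0.54j), (-0.21-0.54j), 0j]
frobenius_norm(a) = 0.99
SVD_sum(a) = [[-0.4, -0.17, -0.62], [-0.10, -0.04, -0.15], [0.15, 0.06, 0.23]] + [[0.09, -0.06, -0.04], [0.19, -0.13, -0.09], [0.36, -0.24, -0.16]] + [[-0.0, -0.00, 0.00], [0.0, 0.00, -0.00], [-0.00, -0.00, 0.0]]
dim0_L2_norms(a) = [0.6, 0.34, 0.71]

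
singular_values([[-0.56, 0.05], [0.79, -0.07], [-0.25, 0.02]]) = [1.0, 0.0]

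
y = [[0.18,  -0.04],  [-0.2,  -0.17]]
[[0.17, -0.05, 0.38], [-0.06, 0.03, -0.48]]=y@ [[0.82, -0.23, 2.17],[-0.59, 0.12, 0.28]]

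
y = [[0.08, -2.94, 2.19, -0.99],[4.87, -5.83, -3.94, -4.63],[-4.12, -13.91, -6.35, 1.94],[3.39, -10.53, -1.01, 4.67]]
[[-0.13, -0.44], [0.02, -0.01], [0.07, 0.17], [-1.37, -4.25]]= y @[[-0.12, -0.37], [0.04, 0.13], [-0.06, -0.19], [-0.13, -0.39]]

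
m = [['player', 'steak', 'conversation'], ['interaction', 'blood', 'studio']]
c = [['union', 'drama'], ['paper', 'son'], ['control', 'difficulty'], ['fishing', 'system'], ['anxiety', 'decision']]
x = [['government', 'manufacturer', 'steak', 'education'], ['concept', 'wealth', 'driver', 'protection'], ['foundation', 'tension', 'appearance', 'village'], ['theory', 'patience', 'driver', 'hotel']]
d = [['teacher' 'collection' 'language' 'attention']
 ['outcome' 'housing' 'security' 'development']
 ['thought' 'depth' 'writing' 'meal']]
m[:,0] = ['player', 'interaction']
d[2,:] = ['thought', 'depth', 'writing', 'meal']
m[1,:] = ['interaction', 'blood', 'studio']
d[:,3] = ['attention', 'development', 'meal']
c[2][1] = 'difficulty'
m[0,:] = ['player', 'steak', 'conversation']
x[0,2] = 'steak'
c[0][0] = 'union'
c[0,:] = ['union', 'drama']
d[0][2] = 'language'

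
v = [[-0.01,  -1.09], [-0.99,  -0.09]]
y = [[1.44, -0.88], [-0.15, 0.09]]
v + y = [[1.43, -1.97], [-1.14, 0.00]]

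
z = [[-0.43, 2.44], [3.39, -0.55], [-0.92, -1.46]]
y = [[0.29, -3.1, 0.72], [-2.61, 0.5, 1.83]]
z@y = [[-6.49,2.55,4.16], [2.42,-10.78,1.43], [3.54,2.12,-3.33]]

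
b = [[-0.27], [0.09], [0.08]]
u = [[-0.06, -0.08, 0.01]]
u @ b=[[0.01]]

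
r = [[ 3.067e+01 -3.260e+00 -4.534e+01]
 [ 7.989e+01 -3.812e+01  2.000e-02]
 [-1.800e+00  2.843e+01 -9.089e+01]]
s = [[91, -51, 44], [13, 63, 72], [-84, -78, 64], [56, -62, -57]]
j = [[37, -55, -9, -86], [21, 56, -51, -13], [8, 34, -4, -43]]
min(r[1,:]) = -38.12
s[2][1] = -78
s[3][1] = -62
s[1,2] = 72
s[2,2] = 64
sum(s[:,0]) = 76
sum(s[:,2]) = 123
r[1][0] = 79.89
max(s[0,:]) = 91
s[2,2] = 64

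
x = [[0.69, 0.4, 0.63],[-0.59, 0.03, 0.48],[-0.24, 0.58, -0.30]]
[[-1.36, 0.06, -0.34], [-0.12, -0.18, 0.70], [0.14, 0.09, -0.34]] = x @ [[-0.68, 0.17, -0.72],[-0.58, 0.14, -0.57],[-1.05, -0.18, 0.61]]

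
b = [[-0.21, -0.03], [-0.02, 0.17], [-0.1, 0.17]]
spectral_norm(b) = 0.27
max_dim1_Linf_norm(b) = 0.21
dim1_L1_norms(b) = [0.24, 0.19, 0.27]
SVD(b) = [[-0.43, 0.87], [-0.53, -0.47], [-0.73, -0.17]] @ diag([0.26618701178799103, 0.20577773143705305]) @ [[0.65, -0.76], [-0.76, -0.65]]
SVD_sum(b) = [[-0.07, 0.09],  [-0.09, 0.11],  [-0.13, 0.15]] + [[-0.14, -0.12], [0.07, 0.06], [0.03, 0.02]]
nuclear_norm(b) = 0.47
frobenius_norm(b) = 0.34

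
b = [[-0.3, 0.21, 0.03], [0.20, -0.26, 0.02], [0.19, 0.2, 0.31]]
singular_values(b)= [0.49, 0.42, 0.08]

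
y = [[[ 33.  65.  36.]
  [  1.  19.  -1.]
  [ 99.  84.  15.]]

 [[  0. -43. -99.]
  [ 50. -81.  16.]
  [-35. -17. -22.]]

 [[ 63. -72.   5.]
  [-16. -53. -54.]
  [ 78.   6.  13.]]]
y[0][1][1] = 19.0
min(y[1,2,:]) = -35.0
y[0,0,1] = 65.0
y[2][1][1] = -53.0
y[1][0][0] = 0.0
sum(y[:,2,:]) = 221.0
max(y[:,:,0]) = 99.0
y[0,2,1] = 84.0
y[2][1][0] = -16.0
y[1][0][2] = -99.0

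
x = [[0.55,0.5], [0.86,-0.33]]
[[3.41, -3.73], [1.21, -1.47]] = x@ [[2.83, -3.21], [3.71, -3.92]]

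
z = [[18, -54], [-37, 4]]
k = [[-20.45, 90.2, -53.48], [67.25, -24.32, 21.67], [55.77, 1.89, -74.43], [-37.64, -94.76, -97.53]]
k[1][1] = -24.32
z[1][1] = 4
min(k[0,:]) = -53.48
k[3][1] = -94.76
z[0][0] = 18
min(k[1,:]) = -24.32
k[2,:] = [55.77, 1.89, -74.43]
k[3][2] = -97.53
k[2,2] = -74.43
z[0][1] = -54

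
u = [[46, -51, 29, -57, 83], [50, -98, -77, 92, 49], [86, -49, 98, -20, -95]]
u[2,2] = 98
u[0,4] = 83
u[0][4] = 83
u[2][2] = 98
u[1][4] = 49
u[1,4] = 49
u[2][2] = 98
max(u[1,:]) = 92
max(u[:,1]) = -49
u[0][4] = 83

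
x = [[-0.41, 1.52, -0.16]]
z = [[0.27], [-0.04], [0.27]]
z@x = [[-0.11, 0.41, -0.04], [0.02, -0.06, 0.01], [-0.11, 0.41, -0.04]]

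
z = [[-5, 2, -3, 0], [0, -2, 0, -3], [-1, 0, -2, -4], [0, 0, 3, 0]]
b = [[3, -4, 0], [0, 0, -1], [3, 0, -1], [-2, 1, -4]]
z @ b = [[-24, 20, 1], [6, -3, 14], [-1, 0, 18], [9, 0, -3]]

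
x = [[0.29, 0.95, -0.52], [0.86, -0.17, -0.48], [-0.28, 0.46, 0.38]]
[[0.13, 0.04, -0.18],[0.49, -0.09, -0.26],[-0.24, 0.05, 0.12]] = x @ [[0.44, -0.10, -0.19], [-0.1, 0.06, -0.02], [-0.19, -0.02, 0.2]]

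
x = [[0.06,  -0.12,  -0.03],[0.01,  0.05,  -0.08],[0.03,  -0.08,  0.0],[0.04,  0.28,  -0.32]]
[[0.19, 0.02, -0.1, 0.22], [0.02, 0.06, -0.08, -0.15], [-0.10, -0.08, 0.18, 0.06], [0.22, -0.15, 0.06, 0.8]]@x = [[0.02, 0.05, -0.08], [-0.01, -0.04, 0.04], [0.00, 0.01, -0.01], [0.05, 0.19, -0.25]]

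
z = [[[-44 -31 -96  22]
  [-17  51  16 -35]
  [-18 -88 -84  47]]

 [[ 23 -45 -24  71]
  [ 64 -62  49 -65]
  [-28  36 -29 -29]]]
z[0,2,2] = -84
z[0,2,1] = -88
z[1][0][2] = -24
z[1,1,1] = -62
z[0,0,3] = 22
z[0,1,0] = -17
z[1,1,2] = 49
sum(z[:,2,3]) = 18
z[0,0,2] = -96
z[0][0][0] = -44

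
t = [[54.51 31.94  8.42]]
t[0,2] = 8.42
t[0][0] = 54.51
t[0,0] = 54.51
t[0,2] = 8.42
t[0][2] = 8.42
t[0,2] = 8.42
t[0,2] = 8.42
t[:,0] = [54.51]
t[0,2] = 8.42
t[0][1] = 31.94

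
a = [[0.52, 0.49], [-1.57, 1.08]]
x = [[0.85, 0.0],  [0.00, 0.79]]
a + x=[[1.37,0.49],  [-1.57,1.87]]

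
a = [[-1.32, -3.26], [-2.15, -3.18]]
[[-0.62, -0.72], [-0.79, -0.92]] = a @[[0.22,  0.25],[0.10,  0.12]]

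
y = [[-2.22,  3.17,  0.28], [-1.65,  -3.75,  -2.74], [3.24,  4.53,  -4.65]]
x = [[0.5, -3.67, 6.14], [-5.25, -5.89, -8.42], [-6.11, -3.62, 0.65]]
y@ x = [[-19.46,-11.54,-40.14], [35.60,38.06,19.66], [6.25,-21.74,-21.27]]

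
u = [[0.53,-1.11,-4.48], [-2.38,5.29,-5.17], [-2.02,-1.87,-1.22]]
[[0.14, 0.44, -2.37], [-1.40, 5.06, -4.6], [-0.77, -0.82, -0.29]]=u@[[0.41,-0.05,0.03], [-0.05,0.67,-0.27], [0.03,-0.27,0.60]]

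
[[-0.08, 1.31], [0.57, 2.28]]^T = [[-0.08, 0.57], [1.31, 2.28]]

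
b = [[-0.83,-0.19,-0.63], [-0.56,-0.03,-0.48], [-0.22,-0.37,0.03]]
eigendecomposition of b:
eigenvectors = [[0.8, 0.61, -0.35], [0.51, -0.41, -0.49], [0.30, -0.68, 0.8]]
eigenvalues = [-1.19, 0.0, 0.35]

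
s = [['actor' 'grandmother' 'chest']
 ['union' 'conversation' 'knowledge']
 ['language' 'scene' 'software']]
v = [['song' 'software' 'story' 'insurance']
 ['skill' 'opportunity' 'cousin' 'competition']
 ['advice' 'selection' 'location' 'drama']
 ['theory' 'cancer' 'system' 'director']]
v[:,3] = ['insurance', 'competition', 'drama', 'director']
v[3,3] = 'director'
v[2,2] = 'location'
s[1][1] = 'conversation'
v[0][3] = 'insurance'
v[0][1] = 'software'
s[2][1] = 'scene'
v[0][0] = 'song'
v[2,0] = 'advice'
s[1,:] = ['union', 'conversation', 'knowledge']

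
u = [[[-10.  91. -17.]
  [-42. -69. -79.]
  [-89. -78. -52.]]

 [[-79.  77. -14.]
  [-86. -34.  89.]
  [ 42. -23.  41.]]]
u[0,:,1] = [91.0, -69.0, -78.0]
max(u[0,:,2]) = -17.0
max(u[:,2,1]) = -23.0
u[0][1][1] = -69.0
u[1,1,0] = -86.0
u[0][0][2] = -17.0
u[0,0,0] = -10.0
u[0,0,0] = -10.0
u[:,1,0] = [-42.0, -86.0]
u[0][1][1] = -69.0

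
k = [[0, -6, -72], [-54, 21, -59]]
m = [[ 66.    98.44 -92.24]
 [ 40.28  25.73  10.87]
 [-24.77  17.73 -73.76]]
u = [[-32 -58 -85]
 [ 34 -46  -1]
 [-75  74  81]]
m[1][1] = 25.73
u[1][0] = 34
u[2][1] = 74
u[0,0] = -32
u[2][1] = 74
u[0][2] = -85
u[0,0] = -32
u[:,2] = [-85, -1, 81]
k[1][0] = -54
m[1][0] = 40.28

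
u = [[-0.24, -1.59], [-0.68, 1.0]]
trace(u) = 0.76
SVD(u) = [[-0.83, 0.56],[0.56, 0.83]] @ diag([1.8861111422879984, 0.7004889427657389]) @ [[-0.10, 1.00], [-1.00, -0.10]]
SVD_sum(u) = [[0.15, -1.55], [-0.10, 1.06]] + [[-0.39,-0.04], [-0.58,-0.06]]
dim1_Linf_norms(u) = [1.59, 1.0]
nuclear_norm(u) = 2.59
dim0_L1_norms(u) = [0.92, 2.59]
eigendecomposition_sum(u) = [[-0.63, -0.55], [-0.23, -0.2]] + [[0.39, -1.04], [-0.45, 1.2]]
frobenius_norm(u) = 2.01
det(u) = -1.32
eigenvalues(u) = [-0.83, 1.59]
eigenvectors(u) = [[-0.94, 0.66], [-0.35, -0.75]]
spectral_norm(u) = 1.89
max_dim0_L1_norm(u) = 2.59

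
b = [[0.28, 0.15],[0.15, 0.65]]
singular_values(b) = [0.7, 0.23]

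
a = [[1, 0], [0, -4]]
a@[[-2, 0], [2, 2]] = [[-2, 0], [-8, -8]]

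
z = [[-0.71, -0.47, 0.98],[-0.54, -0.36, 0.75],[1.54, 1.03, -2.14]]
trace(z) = -3.21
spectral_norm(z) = 3.27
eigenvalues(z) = [-3.21, -0.0, 0.0]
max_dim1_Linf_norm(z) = 2.14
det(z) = 0.00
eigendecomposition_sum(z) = [[-0.71, -0.47, 0.98], [-0.54, -0.36, 0.75], [1.54, 1.03, -2.14]] + [[-0.00, 0.00, -0.00], [0.0, -0.00, 0.0], [-0.00, 0.0, -0.00]] + [[-0.00, 0.0, 0.0],[-0.00, 0.0, 0.00],[-0.00, 0.0, 0.00]]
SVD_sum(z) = [[-0.71, -0.47, 0.98],[-0.54, -0.36, 0.75],[1.54, 1.03, -2.14]] + [[-0.00, 0.00, -0.0], [-0.0, 0.00, -0.0], [-0.0, 0.00, -0.0]] + [[-0.0, -0.0, -0.00], [0.0, 0.00, 0.00], [0.0, 0.00, 0.0]]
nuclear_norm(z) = 3.27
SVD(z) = [[-0.4, 0.91, -0.15],[-0.3, 0.02, 0.95],[0.87, 0.42, 0.26]] @ diag([3.2682077196308836, 0.004228137677745738, 0.0006513039881077198]) @ [[0.54, 0.36, -0.76], [-0.79, 0.52, -0.32], [0.28, 0.77, 0.57]]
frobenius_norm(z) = 3.27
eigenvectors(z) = [[0.4, 0.83, 0.21],[0.3, -0.10, 0.81],[-0.87, 0.55, 0.54]]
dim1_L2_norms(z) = [1.3, 0.99, 2.83]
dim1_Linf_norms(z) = [0.98, 0.75, 2.14]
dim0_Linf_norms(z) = [1.54, 1.03, 2.14]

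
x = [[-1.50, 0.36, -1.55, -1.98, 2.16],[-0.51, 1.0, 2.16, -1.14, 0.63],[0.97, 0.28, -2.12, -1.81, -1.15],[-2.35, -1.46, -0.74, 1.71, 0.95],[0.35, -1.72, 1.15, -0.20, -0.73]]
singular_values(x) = [4.09, 4.06, 3.31, 1.87, 0.65]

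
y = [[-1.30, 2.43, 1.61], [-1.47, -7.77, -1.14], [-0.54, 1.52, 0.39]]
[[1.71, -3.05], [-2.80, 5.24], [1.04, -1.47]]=y @ [[-0.65,0.43], [0.52,-0.68], [-0.25,-0.52]]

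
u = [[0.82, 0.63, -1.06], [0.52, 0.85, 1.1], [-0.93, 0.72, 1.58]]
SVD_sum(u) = [[0.39, -0.29, -0.96], [-0.37, 0.27, 0.91], [-0.70, 0.52, 1.73]] + [[0.64, 0.71, 0.05],  [0.69, 0.77, 0.05],  [-0.01, -0.01, -0.00]] + [[-0.21,0.2,-0.15], [0.2,-0.19,0.14], [-0.22,0.21,-0.15]]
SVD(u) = [[-0.44, -0.68, 0.58], [0.42, -0.73, -0.54], [0.79, 0.01, 0.61]] @ diag([2.441889737389053, 1.4122924147471314, 0.5640076645593904]) @ [[-0.36, 0.27, 0.89], [-0.67, -0.74, -0.05], [-0.65, 0.62, -0.45]]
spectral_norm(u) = 2.44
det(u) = -1.95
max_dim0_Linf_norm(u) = 1.58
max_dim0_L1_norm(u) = 3.74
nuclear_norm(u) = 4.42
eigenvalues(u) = [-0.57, 1.42, 2.4]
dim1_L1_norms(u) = [2.51, 2.47, 3.23]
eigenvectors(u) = [[0.64,-0.62,-0.36],[-0.60,-0.78,0.45],[0.48,-0.11,0.81]]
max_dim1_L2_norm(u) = 1.97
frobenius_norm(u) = 2.88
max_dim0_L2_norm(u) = 2.2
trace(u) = 3.25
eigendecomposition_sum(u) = [[-0.22, 0.20, -0.21], [0.21, -0.19, 0.2], [-0.16, 0.15, -0.16]] + [[0.64,0.63,-0.06], [0.81,0.79,-0.08], [0.11,0.11,-0.01]] + [[0.39, -0.20, -0.78], [-0.49, 0.25, 0.98], [-0.88, 0.46, 1.75]]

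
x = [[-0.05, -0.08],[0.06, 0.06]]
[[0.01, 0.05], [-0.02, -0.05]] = x @ [[-0.67, -0.65], [0.31, -0.19]]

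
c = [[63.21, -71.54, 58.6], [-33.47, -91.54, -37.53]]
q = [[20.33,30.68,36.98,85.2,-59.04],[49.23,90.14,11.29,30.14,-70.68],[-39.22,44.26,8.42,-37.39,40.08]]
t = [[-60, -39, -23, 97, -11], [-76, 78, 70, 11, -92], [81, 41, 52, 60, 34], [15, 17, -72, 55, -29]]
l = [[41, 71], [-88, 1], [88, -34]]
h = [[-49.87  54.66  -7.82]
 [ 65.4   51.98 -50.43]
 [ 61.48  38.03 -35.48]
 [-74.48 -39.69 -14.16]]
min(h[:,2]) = -50.43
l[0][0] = 41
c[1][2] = -37.53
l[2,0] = 88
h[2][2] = -35.48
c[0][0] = 63.21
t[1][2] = 70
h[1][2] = -50.43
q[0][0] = 20.33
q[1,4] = -70.68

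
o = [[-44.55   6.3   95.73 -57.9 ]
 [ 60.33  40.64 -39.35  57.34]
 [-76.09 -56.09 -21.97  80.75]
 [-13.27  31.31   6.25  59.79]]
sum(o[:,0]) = -73.58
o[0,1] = 6.3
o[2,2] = -21.97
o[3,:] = [-13.27, 31.31, 6.25, 59.79]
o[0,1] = 6.3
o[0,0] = -44.55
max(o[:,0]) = 60.33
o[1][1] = 40.64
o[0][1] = 6.3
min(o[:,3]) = -57.9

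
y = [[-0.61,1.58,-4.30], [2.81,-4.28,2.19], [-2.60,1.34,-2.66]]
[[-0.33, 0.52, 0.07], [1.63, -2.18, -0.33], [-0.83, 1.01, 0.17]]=y @ [[0.24, -0.25, -0.05], [-0.25, 0.37, 0.05], [-0.05, 0.05, 0.01]]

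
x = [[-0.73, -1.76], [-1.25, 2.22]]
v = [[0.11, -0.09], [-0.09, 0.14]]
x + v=[[-0.62, -1.85],  [-1.34, 2.36]]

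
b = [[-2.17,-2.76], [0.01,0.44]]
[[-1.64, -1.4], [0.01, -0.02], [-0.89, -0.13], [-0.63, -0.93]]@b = [[3.54,3.91], [-0.02,-0.04], [1.93,2.4], [1.36,1.33]]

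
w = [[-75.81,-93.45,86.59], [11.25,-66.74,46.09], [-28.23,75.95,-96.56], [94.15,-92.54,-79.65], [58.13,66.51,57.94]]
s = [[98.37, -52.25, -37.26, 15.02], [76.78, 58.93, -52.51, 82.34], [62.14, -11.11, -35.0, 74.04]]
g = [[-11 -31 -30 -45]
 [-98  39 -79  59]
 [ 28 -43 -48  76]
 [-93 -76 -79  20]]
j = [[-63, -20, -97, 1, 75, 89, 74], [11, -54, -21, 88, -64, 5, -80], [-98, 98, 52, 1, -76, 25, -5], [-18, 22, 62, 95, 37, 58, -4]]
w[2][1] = 75.95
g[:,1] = [-31, 39, -43, -76]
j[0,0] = -63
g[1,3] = 59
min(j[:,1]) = -54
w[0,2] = 86.59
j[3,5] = 58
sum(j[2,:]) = -3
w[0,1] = -93.45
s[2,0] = 62.14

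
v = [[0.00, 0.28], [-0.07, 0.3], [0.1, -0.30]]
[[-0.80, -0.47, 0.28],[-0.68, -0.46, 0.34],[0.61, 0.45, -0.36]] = v@[[-2.39, -0.53, -0.65], [-2.84, -1.67, 0.99]]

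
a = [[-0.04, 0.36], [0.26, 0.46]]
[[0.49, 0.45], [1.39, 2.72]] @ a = [[0.10, 0.38],[0.65, 1.75]]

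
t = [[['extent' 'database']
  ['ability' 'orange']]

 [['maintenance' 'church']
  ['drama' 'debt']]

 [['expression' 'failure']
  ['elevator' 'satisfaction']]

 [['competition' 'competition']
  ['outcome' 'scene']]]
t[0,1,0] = 'ability'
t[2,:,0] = ['expression', 'elevator']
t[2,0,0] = 'expression'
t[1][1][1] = 'debt'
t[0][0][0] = 'extent'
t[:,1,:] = [['ability', 'orange'], ['drama', 'debt'], ['elevator', 'satisfaction'], ['outcome', 'scene']]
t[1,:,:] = [['maintenance', 'church'], ['drama', 'debt']]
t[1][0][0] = 'maintenance'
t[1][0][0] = 'maintenance'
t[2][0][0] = 'expression'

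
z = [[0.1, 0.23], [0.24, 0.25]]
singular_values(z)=[0.42, 0.07]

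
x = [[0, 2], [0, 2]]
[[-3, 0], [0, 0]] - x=[[-3, -2], [0, -2]]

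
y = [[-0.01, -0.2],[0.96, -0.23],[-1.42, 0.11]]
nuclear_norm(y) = 1.97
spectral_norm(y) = 1.73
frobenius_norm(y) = 1.74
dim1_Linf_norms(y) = [0.2, 0.96, 1.42]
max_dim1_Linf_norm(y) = 1.42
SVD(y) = [[0.01, -0.84], [0.57, -0.44], [-0.82, -0.31]] @ diag([1.7282638690170968, 0.23707382615981407]) @ [[0.99, -0.13], [0.13, 0.99]]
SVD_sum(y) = [[0.02, -0.00], [0.97, -0.13], [-1.41, 0.18]] + [[-0.03, -0.2], [-0.01, -0.10], [-0.01, -0.07]]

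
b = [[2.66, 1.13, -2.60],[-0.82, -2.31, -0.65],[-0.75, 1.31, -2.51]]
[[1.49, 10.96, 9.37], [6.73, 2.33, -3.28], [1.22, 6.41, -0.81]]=b @ [[-0.09, 1.22, 3.00],[-2.40, -0.54, 0.45],[-1.71, -3.2, -0.34]]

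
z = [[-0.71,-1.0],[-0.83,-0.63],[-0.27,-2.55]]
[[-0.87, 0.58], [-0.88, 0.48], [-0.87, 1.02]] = z @ [[0.87, -0.3], [0.25, -0.37]]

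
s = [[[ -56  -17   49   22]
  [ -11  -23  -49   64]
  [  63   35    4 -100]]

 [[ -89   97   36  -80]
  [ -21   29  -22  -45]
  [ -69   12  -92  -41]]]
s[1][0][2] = 36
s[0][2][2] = 4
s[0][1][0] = -11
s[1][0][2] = 36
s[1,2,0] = -69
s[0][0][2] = 49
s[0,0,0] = -56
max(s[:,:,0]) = 63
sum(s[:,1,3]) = 19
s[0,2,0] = 63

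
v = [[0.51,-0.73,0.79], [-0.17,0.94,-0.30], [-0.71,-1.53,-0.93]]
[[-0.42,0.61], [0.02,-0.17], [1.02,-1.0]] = v @ [[-0.43, 1.65], [-0.2, 0.04], [-0.44, -0.25]]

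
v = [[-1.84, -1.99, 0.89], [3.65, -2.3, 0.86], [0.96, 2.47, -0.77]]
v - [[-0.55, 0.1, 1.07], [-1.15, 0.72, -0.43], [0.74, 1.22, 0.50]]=[[-1.29, -2.09, -0.18], [4.80, -3.02, 1.29], [0.22, 1.25, -1.27]]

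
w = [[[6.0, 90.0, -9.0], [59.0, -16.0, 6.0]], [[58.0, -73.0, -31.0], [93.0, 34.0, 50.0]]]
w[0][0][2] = -9.0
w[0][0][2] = -9.0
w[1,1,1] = 34.0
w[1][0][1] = -73.0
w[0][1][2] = 6.0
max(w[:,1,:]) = 93.0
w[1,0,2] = -31.0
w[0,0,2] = -9.0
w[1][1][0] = 93.0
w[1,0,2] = -31.0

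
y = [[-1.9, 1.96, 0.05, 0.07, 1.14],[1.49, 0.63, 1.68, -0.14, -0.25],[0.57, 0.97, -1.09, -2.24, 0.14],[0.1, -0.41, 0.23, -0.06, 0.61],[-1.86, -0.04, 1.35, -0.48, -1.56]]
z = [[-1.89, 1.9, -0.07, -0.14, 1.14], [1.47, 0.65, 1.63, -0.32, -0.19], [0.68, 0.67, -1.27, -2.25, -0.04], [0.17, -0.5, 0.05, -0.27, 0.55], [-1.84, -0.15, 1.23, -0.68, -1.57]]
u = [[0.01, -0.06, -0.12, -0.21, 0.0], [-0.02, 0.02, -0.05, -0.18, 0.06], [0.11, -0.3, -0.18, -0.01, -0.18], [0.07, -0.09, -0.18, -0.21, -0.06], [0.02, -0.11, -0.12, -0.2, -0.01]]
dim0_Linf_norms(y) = [1.9, 1.96, 1.68, 2.24, 1.56]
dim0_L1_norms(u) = [0.23, 0.58, 0.65, 0.81, 0.31]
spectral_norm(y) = 3.26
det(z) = 35.36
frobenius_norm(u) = 0.65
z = u + y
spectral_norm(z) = 3.22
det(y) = 34.06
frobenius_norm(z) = 5.48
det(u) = -0.00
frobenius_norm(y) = 5.51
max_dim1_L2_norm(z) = 2.92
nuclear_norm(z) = 11.44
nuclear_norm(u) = 0.97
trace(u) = -0.37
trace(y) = -3.98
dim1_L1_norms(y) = [5.12, 4.19, 5.01, 1.41, 5.29]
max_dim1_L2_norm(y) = 2.96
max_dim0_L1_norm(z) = 6.05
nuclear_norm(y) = 11.46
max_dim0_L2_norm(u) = 0.4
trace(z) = -4.35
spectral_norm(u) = 0.56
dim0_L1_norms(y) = [5.92, 4.01, 4.4, 2.99, 3.7]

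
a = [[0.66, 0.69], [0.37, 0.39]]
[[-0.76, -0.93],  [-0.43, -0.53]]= a@[[-0.36,-0.44], [-0.75,-0.93]]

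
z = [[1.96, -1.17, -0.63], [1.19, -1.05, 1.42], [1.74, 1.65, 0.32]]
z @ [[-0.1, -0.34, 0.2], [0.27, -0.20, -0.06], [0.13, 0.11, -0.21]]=[[-0.59, -0.5, 0.59], [-0.22, -0.04, 0.00], [0.31, -0.89, 0.18]]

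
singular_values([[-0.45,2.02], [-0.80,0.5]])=[2.18, 0.64]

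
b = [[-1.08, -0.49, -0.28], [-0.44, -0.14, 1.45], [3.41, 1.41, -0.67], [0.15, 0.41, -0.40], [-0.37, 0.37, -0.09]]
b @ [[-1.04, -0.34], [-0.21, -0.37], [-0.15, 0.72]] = [[1.27, 0.35], [0.27, 1.25], [-3.74, -2.16], [-0.18, -0.49], [0.32, -0.08]]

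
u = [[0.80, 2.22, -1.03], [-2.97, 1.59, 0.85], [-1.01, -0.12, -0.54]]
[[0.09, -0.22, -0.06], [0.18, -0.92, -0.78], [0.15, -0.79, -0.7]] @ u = [[0.79, -0.14, -0.25], [3.66, -0.97, -0.55], [3.17, -0.84, -0.45]]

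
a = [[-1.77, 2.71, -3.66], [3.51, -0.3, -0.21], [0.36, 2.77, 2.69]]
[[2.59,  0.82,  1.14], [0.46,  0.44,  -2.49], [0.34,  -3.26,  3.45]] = a @ [[0.15,0.04,-0.61],[0.5,-0.55,0.78],[-0.41,-0.65,0.56]]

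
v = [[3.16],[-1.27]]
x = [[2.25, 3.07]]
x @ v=[[3.21]]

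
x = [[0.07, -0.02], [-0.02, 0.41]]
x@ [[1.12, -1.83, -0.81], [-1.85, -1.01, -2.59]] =[[0.12,  -0.11,  -0.00],  [-0.78,  -0.38,  -1.05]]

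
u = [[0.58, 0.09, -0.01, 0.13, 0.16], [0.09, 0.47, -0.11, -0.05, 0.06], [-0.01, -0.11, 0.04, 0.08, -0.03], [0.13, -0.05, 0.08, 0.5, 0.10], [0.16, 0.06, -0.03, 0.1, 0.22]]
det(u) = -0.000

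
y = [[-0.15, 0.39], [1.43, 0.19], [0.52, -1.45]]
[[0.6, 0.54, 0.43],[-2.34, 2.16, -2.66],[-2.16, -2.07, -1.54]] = y @ [[-1.75, 1.26, -1.91],  [0.86, 1.88, 0.38]]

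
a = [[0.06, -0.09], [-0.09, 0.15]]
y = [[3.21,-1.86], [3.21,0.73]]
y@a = [[0.36, -0.57],[0.13, -0.18]]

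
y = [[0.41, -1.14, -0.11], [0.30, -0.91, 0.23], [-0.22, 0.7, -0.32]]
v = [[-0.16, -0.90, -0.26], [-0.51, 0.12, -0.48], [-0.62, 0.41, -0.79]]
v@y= [[-0.28, 0.82, -0.11], [-0.07, 0.14, 0.24], [0.04, -0.22, 0.42]]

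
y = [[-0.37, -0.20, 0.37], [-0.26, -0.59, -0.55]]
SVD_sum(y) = [[-0.01, -0.02, -0.01], [-0.27, -0.59, -0.54]] + [[-0.36, -0.18, 0.38],  [0.01, 0.00, -0.01]]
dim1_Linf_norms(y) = [0.37, 0.59]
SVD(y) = [[0.03, 1.00], [1.0, -0.03]] @ diag([0.8476337138524707, 0.5599259657675]) @ [[-0.32, -0.70, -0.64], [-0.65, -0.33, 0.69]]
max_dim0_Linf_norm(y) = 0.59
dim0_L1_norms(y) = [0.63, 0.79, 0.92]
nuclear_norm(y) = 1.41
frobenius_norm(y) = 1.02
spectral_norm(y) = 0.85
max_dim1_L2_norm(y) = 0.85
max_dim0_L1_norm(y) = 0.92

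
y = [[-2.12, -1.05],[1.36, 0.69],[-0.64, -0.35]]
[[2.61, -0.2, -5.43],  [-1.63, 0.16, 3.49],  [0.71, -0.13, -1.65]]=y@[[-2.44, -0.93, 2.35], [2.44, 2.07, 0.43]]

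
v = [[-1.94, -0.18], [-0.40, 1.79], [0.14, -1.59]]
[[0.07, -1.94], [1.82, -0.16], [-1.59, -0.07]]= v@[[-0.13, 0.99], [0.99, 0.13]]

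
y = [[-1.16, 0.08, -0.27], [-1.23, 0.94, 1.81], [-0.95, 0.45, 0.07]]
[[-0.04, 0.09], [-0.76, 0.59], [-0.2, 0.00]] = y @ [[0.07, -0.22], [-0.26, -0.53], [-0.24, 0.45]]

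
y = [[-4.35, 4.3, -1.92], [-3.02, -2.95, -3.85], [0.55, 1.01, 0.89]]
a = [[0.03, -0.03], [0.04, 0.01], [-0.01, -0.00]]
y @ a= [[0.06,0.17], [-0.17,0.06], [0.05,-0.01]]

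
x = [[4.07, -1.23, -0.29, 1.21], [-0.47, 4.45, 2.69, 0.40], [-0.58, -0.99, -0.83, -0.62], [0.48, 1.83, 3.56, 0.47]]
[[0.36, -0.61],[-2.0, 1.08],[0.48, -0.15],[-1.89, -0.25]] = x@[[-0.07, -0.05], [-0.21, 0.40], [-0.44, -0.27], [0.21, 0.01]]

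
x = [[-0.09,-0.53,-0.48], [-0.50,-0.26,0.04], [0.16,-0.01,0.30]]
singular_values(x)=[0.81, 0.48, 0.25]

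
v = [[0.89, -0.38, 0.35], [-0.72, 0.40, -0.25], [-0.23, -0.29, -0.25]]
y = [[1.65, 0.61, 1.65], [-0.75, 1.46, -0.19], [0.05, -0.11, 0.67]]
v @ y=[[1.77, -0.05, 1.78], [-1.50, 0.17, -1.43], [-0.17, -0.54, -0.49]]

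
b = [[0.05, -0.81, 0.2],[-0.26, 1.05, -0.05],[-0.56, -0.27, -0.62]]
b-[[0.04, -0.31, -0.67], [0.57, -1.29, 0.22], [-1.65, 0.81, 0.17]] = [[0.01, -0.50, 0.87], [-0.83, 2.34, -0.27], [1.09, -1.08, -0.79]]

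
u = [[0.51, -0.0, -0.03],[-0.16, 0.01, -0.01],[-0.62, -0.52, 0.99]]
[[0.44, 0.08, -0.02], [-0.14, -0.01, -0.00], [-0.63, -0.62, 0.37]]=u @ [[0.87, 0.13, -0.02], [0.13, 0.47, -0.30], [-0.02, -0.3, 0.2]]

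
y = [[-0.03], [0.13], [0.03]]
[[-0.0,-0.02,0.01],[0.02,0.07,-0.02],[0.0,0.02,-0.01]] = y@[[0.16, 0.56, -0.17]]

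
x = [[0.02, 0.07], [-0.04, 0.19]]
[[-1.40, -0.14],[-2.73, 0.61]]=x @[[-11.28,-10.42],  [-16.74,1.03]]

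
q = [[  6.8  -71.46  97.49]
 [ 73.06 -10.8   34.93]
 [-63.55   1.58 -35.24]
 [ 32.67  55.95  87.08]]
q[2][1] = 1.58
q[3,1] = 55.95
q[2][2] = -35.24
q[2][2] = -35.24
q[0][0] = 6.8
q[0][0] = 6.8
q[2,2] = -35.24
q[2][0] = -63.55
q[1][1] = -10.8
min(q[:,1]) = -71.46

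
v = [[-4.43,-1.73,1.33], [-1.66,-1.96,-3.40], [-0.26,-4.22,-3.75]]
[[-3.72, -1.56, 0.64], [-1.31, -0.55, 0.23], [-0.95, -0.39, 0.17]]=v@[[0.69, 0.29, -0.12], [0.29, 0.12, -0.05], [-0.12, -0.05, 0.02]]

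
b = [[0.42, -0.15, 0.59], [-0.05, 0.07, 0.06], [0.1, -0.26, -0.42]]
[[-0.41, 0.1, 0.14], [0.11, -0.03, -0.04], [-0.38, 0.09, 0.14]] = b @ [[-0.84, -0.2, 1.16], [0.92, -0.67, 0.62], [0.13, 0.15, -0.43]]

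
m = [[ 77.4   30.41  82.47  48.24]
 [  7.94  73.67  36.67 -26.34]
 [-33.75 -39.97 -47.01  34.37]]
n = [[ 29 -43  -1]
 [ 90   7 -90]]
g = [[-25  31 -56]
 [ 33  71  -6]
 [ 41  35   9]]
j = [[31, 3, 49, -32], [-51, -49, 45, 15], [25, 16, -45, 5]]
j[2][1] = 16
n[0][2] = -1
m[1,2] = 36.67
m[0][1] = 30.41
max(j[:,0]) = 31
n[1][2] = -90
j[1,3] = 15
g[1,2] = -6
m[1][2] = 36.67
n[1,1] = 7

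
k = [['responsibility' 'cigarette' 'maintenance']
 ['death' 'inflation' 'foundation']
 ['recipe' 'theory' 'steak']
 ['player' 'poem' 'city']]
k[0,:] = ['responsibility', 'cigarette', 'maintenance']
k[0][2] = 'maintenance'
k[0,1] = 'cigarette'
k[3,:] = ['player', 'poem', 'city']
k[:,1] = ['cigarette', 'inflation', 'theory', 'poem']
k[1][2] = 'foundation'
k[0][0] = 'responsibility'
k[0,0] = 'responsibility'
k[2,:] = ['recipe', 'theory', 'steak']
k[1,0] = 'death'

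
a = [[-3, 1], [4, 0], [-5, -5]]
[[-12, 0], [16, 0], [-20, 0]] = a @ [[4, 0], [0, 0]]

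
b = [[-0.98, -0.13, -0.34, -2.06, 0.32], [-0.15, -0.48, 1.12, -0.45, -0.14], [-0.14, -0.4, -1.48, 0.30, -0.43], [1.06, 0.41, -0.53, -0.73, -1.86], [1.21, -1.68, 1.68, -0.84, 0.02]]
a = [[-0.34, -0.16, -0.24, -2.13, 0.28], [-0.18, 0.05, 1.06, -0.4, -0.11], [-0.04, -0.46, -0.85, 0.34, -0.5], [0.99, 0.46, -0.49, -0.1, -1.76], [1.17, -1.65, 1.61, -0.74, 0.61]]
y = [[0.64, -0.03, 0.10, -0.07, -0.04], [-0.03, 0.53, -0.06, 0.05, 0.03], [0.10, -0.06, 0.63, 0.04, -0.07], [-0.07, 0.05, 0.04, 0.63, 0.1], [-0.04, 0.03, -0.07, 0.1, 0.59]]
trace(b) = -3.65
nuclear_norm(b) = 9.72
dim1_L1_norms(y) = [0.88, 0.7, 0.9, 0.89, 0.83]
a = y + b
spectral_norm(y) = 0.82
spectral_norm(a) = 3.07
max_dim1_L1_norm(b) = 5.43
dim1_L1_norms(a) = [3.15, 1.8, 2.19, 3.8, 5.78]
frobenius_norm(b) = 4.82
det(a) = 7.91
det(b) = 12.12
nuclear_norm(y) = 3.02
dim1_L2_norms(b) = [2.33, 1.32, 1.63, 2.36, 2.8]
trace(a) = -0.63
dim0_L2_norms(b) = [1.89, 1.84, 2.58, 2.4, 1.94]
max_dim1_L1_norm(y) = 0.9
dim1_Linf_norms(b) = [2.06, 1.12, 1.48, 1.86, 1.68]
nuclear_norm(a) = 8.89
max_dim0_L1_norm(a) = 4.25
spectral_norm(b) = 3.16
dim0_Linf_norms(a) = [1.17, 1.65, 1.61, 2.13, 1.76]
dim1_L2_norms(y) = [0.65, 0.54, 0.65, 0.64, 0.6]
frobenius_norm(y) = 1.38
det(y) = 0.07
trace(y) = 3.02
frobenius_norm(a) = 4.43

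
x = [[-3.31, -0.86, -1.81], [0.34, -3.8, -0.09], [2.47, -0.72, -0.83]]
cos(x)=[[-3.38, 0.81, -2.43], [-0.17, -0.97, -0.42], [3.25, -1.89, 0.19]]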